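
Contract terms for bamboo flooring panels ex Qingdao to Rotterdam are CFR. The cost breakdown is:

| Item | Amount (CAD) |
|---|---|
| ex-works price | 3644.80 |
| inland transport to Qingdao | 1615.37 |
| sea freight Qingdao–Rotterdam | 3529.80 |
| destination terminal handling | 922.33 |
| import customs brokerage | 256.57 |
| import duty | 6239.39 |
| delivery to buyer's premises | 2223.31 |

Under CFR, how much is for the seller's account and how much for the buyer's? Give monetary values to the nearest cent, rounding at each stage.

Seller: CAD 8789.97; buyer: CAD 9641.60

CFR: the seller pays costs through ocean freight to the destination port, but not insurance.
Seller's account: goods 3644.80 + inland to port 1615.37 + freight 3529.80 = 8789.97
Buyer's account: destination terminal 922.33 + brokerage 256.57 + duty 6239.39 + delivery 2223.31 = 9641.60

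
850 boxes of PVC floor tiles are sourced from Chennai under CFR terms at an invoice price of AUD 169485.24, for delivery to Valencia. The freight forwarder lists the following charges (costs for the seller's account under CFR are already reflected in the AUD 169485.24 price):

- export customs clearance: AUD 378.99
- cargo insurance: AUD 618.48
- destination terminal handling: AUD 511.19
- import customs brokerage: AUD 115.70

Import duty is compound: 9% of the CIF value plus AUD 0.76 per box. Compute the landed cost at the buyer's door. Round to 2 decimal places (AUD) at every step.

Total landed cost: AUD 186685.94

CFR: the seller pays costs through ocean freight to the destination port, but not insurance.
Already in the invoice (seller's account under CFR): export clearance — exclude.
CIF value = CFR price + insurance = 169485.24 + 618.48 = 170103.72
Ad valorem component: 170103.72 × 9% = 15309.33
Specific component: 850 × 0.76 = 646.00
Import duty = 15309.33 + 646.00 = 15955.33
Buyer bears: insurance 618.48 + destination terminal 511.19 + brokerage 115.70 + duty 15955.33 = 17200.70
Landed cost = invoice 169485.24 + 17200.70 = 186685.94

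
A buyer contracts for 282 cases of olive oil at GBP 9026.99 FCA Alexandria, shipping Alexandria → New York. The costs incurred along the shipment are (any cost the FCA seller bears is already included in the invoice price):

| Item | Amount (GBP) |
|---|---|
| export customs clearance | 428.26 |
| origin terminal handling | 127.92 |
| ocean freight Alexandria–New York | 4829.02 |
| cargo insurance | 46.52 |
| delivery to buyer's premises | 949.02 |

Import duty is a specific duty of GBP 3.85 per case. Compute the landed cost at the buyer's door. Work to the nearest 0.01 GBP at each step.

Total landed cost: GBP 16065.17

FCA: the seller delivers export-cleared goods to the carrier; the buyer bears costs from that point.
Already in the invoice (seller's account under FCA): export clearance — exclude.
CIF value = FCA price + origin terminal + freight + insurance = 9026.99 + 127.92 + 4829.02 + 46.52 = 14030.45
Import duty = 282 × 3.85 = 1085.70
Buyer bears: origin terminal 127.92 + freight 4829.02 + insurance 46.52 + delivery 949.02 + duty 1085.70 = 7038.18
Landed cost = invoice 9026.99 + 7038.18 = 16065.17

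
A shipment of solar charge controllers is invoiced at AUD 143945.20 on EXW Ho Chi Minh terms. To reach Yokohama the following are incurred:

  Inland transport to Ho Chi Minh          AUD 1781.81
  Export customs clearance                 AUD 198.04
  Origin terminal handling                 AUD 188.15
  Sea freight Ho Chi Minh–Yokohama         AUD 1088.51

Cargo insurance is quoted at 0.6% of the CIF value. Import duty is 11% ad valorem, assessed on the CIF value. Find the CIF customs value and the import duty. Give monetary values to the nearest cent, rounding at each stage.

Let C be the CIF value. C = EXW price + pre-shipment costs + freight + 0.6% × C
C − 0.6% × C = 143945.20 + 1781.81 + 198.04 + 188.15 + 1088.51
0.994 × C = 147201.71
C = 147201.71 / 0.994 = 148090.25
Insurance premium = 0.6% × 148090.25 = 888.54
Import duty = 148090.25 × 11% = 16289.93

CIF value: AUD 148090.25; import duty: AUD 16289.93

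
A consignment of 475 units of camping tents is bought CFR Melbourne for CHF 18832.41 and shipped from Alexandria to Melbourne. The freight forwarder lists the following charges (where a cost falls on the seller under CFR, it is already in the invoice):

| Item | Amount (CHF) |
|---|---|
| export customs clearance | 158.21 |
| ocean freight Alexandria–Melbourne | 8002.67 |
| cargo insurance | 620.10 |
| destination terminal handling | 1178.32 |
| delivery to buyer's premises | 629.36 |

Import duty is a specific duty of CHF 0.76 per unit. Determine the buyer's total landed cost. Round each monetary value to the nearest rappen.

CFR: the seller pays costs through ocean freight to the destination port, but not insurance.
Already in the invoice (seller's account under CFR): export clearance, freight — exclude.
CIF value = CFR price + insurance = 18832.41 + 620.10 = 19452.51
Import duty = 475 × 0.76 = 361.00
Buyer bears: insurance 620.10 + destination terminal 1178.32 + delivery 629.36 + duty 361.00 = 2788.78
Landed cost = invoice 18832.41 + 2788.78 = 21621.19

Total landed cost: CHF 21621.19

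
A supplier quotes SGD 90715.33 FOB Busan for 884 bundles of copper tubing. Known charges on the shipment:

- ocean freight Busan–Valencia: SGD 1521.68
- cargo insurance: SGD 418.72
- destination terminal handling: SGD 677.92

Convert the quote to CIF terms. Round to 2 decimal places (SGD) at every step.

CIF price: SGD 92655.73

Not relevant to the conversion: destination terminal — on the buyer under both terms; not part of either seller's price.
From FOB to CIF, the seller additionally bears: freight, insurance.
CIF price = 90715.33 + 1521.68 + 418.72 = 92655.73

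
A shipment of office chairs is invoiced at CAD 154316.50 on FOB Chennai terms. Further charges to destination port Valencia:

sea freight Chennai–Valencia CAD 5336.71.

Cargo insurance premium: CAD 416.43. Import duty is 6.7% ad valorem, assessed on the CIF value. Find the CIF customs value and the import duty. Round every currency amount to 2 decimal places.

CIF = FOB price + freight + insurance
CIF = 154316.50 + 5336.71 + 416.43 = 160069.64
Import duty = 160069.64 × 6.7% = 10724.67

CIF value: CAD 160069.64; import duty: CAD 10724.67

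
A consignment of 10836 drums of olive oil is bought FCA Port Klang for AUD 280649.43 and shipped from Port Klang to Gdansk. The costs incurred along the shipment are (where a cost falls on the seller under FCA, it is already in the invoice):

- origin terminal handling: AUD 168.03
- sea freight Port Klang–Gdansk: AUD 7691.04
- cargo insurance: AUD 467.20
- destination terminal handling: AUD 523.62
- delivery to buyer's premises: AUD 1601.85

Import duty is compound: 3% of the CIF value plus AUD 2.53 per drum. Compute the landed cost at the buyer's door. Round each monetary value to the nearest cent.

Total landed cost: AUD 327185.52

FCA: the seller delivers export-cleared goods to the carrier; the buyer bears costs from that point.
CIF value = FCA price + origin terminal + freight + insurance = 280649.43 + 168.03 + 7691.04 + 467.20 = 288975.70
Ad valorem component: 288975.70 × 3% = 8669.27
Specific component: 10836 × 2.53 = 27415.08
Import duty = 8669.27 + 27415.08 = 36084.35
Buyer bears: origin terminal 168.03 + freight 7691.04 + insurance 467.20 + destination terminal 523.62 + delivery 1601.85 + duty 36084.35 = 46536.09
Landed cost = invoice 280649.43 + 46536.09 = 327185.52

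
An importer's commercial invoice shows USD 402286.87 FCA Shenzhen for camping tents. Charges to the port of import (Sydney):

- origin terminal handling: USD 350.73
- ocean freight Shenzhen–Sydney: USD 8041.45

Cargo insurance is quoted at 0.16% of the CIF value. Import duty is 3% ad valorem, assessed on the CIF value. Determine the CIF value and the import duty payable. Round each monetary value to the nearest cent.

CIF value: USD 411337.19; import duty: USD 12340.12

Let C be the CIF value. C = FCA price + pre-shipment costs + freight + 0.16% × C
C − 0.16% × C = 402286.87 + 350.73 + 8041.45
0.9984 × C = 410679.05
C = 410679.05 / 0.9984 = 411337.19
Insurance premium = 0.16% × 411337.19 = 658.14
Import duty = 411337.19 × 3% = 12340.12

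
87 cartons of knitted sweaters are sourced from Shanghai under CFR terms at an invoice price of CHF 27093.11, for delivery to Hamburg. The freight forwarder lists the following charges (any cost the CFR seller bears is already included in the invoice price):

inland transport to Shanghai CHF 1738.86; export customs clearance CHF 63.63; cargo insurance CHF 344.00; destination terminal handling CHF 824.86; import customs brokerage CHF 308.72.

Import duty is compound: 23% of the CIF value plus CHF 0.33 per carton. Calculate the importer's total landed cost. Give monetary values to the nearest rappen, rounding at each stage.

CFR: the seller pays costs through ocean freight to the destination port, but not insurance.
Already in the invoice (seller's account under CFR): inland to port, export clearance — exclude.
CIF value = CFR price + insurance = 27093.11 + 344.00 = 27437.11
Ad valorem component: 27437.11 × 23% = 6310.54
Specific component: 87 × 0.33 = 28.71
Import duty = 6310.54 + 28.71 = 6339.25
Buyer bears: insurance 344.00 + destination terminal 824.86 + brokerage 308.72 + duty 6339.25 = 7816.83
Landed cost = invoice 27093.11 + 7816.83 = 34909.94

Total landed cost: CHF 34909.94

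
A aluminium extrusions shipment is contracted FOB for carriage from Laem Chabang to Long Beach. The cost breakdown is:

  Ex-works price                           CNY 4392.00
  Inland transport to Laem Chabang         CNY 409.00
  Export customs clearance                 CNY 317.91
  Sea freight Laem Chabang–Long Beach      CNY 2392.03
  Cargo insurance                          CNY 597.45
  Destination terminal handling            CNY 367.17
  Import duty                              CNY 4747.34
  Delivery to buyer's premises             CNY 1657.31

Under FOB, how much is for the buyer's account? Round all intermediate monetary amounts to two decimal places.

Buyer's account: CNY 9761.30

FOB: the seller bears costs until goods are on board at the origin port; the buyer bears freight, insurance and all costs thereafter.
Seller's account: goods 4392.00 + inland to port 409.00 + export clearance 317.91 = 5118.91
Buyer's account: freight 2392.03 + insurance 597.45 + destination terminal 367.17 + duty 4747.34 + delivery 1657.31 = 9761.30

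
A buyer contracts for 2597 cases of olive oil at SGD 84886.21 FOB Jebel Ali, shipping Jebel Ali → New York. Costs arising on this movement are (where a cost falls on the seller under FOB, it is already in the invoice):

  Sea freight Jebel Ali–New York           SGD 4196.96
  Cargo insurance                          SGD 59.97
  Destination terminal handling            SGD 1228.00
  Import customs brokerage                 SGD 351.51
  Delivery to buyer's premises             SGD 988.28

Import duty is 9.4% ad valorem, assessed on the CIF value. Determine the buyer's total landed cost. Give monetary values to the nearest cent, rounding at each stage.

Total landed cost: SGD 100090.39

FOB: the seller bears costs until goods are on board at the origin port; the buyer bears freight, insurance and all costs thereafter.
CIF value = FOB price + freight + insurance = 84886.21 + 4196.96 + 59.97 = 89143.14
Import duty = 89143.14 × 9.4% = 8379.46
Buyer bears: freight 4196.96 + insurance 59.97 + destination terminal 1228.00 + brokerage 351.51 + delivery 988.28 + duty 8379.46 = 15204.18
Landed cost = invoice 84886.21 + 15204.18 = 100090.39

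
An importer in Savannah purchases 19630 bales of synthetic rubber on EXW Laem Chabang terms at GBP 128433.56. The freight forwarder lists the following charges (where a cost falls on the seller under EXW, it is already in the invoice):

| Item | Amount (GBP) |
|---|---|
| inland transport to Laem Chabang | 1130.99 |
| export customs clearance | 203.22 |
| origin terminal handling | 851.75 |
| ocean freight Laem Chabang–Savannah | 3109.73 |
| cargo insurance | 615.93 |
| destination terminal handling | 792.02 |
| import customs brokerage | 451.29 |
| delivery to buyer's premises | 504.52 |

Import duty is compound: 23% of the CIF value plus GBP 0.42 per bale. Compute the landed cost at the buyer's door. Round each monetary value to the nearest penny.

EXW: the seller makes goods available at their premises; the buyer bears all onward costs.
CIF value = EXW price + inland to port + export clearance + origin terminal + freight + insurance = 128433.56 + 1130.99 + 203.22 + 851.75 + 3109.73 + 615.93 = 134345.18
Ad valorem component: 134345.18 × 23% = 30899.39
Specific component: 19630 × 0.42 = 8244.60
Import duty = 30899.39 + 8244.60 = 39143.99
Buyer bears: inland to port 1130.99 + export clearance 203.22 + origin terminal 851.75 + freight 3109.73 + insurance 615.93 + destination terminal 792.02 + brokerage 451.29 + delivery 504.52 + duty 39143.99 = 46803.44
Landed cost = invoice 128433.56 + 46803.44 = 175237.00

Total landed cost: GBP 175237.00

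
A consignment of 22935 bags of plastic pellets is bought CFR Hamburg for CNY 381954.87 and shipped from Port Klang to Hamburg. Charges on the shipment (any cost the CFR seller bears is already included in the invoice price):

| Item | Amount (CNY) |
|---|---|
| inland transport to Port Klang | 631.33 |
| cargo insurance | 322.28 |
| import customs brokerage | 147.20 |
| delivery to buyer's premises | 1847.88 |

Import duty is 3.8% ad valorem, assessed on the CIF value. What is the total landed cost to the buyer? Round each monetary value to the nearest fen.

CFR: the seller pays costs through ocean freight to the destination port, but not insurance.
Already in the invoice (seller's account under CFR): inland to port — exclude.
CIF value = CFR price + insurance = 381954.87 + 322.28 = 382277.15
Import duty = 382277.15 × 3.8% = 14526.53
Buyer bears: insurance 322.28 + brokerage 147.20 + delivery 1847.88 + duty 14526.53 = 16843.89
Landed cost = invoice 381954.87 + 16843.89 = 398798.76

Total landed cost: CNY 398798.76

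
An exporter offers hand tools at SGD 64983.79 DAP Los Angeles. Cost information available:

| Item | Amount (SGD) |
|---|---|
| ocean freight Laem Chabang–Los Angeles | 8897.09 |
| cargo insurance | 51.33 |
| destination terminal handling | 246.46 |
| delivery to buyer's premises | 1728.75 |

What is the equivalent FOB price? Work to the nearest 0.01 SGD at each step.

From DAP to FOB, the seller no longer bears: freight, insurance, destination terminal, delivery.
FOB price = 64983.79 − 8897.09 − 51.33 − 246.46 − 1728.75 = 54060.16

FOB price: SGD 54060.16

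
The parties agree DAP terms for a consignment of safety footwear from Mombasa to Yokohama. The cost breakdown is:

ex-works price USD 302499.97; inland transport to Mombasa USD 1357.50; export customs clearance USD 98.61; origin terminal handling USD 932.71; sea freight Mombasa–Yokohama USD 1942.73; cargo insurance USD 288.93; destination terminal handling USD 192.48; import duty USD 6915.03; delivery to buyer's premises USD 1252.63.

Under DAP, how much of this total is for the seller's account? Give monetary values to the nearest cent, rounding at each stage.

DAP: the seller bears all costs to the named destination except import duty and clearance.
Seller's account: goods 302499.97 + inland to port 1357.50 + export clearance 98.61 + origin terminal 932.71 + freight 1942.73 + insurance 288.93 + destination terminal 192.48 + delivery 1252.63 = 308565.56
Buyer's account: duty 6915.03 = 6915.03

Seller's account: USD 308565.56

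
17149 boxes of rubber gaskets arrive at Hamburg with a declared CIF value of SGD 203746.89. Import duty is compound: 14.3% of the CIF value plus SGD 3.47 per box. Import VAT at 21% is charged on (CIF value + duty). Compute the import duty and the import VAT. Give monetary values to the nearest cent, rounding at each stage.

Import duty: SGD 88642.84; import VAT: SGD 61401.84

Ad valorem component: 203746.89 × 14.3% = 29135.81
Specific component: 17149 × 3.47 = 59507.03
Import duty = 29135.81 + 59507.03 = 88642.84
VAT base = CIF + duty = 203746.89 + 88642.84 = 292389.73
Import VAT = 292389.73 × 21% = 61401.84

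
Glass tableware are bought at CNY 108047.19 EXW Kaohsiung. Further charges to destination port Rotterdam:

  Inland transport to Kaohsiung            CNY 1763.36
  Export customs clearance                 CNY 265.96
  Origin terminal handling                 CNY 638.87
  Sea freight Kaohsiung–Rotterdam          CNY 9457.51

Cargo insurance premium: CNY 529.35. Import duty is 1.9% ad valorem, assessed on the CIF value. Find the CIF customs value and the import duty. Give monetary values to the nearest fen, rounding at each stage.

CIF value: CNY 120702.24; import duty: CNY 2293.34

CIF = EXW price + pre-shipment costs + freight + insurance
CIF = 108047.19 + 1763.36 + 265.96 + 638.87 + 9457.51 + 529.35 = 120702.24
Import duty = 120702.24 × 1.9% = 2293.34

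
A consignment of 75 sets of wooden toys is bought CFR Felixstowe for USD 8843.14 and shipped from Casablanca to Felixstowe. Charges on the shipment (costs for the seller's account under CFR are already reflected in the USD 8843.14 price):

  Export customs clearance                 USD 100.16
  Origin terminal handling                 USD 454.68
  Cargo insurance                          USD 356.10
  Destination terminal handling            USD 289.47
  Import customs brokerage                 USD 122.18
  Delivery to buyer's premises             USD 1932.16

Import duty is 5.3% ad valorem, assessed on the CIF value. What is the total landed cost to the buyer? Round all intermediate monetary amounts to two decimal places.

CFR: the seller pays costs through ocean freight to the destination port, but not insurance.
Already in the invoice (seller's account under CFR): export clearance, origin terminal — exclude.
CIF value = CFR price + insurance = 8843.14 + 356.10 = 9199.24
Import duty = 9199.24 × 5.3% = 487.56
Buyer bears: insurance 356.10 + destination terminal 289.47 + brokerage 122.18 + delivery 1932.16 + duty 487.56 = 3187.47
Landed cost = invoice 8843.14 + 3187.47 = 12030.61

Total landed cost: USD 12030.61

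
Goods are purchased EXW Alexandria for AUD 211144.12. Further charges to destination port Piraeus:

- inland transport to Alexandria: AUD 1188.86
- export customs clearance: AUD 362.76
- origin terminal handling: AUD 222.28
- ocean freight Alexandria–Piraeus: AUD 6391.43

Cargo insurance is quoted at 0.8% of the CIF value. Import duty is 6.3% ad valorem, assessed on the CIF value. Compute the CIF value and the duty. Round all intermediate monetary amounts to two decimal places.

CIF value: AUD 221078.07; import duty: AUD 13927.92

Let C be the CIF value. C = EXW price + pre-shipment costs + freight + 0.8% × C
C − 0.8% × C = 211144.12 + 1188.86 + 362.76 + 222.28 + 6391.43
0.992 × C = 219309.45
C = 219309.45 / 0.992 = 221078.07
Insurance premium = 0.8% × 221078.07 = 1768.62
Import duty = 221078.07 × 6.3% = 13927.92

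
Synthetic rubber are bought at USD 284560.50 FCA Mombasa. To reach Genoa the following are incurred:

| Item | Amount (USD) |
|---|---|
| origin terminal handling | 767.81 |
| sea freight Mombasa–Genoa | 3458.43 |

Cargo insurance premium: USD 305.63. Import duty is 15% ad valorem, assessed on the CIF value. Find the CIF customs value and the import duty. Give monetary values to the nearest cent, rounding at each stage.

CIF = FCA price + pre-shipment costs + freight + insurance
CIF = 284560.50 + 767.81 + 3458.43 + 305.63 = 289092.37
Import duty = 289092.37 × 15% = 43363.86

CIF value: USD 289092.37; import duty: USD 43363.86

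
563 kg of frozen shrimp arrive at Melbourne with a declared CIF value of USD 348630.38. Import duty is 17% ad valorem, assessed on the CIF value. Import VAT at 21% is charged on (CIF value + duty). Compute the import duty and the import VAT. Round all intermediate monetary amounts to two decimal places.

Import duty: USD 59267.16; import VAT: USD 85658.48

Import duty = 348630.38 × 17% = 59267.16
VAT base = CIF + duty = 348630.38 + 59267.16 = 407897.54
Import VAT = 407897.54 × 21% = 85658.48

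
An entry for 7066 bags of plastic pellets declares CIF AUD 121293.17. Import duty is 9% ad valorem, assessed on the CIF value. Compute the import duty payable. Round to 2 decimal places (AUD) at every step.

Import duty = 121293.17 × 9% = 10916.39

Import duty: AUD 10916.39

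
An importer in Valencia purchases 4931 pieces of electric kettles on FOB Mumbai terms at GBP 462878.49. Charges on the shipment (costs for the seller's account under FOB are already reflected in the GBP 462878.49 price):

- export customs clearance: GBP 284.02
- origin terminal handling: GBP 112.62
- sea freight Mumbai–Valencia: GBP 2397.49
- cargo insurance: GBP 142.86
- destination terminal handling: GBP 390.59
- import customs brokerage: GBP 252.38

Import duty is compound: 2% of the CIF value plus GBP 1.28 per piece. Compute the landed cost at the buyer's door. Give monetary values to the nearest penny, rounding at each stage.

FOB: the seller bears costs until goods are on board at the origin port; the buyer bears freight, insurance and all costs thereafter.
Already in the invoice (seller's account under FOB): export clearance, origin terminal — exclude.
CIF value = FOB price + freight + insurance = 462878.49 + 2397.49 + 142.86 = 465418.84
Ad valorem component: 465418.84 × 2% = 9308.38
Specific component: 4931 × 1.28 = 6311.68
Import duty = 9308.38 + 6311.68 = 15620.06
Buyer bears: freight 2397.49 + insurance 142.86 + destination terminal 390.59 + brokerage 252.38 + duty 15620.06 = 18803.38
Landed cost = invoice 462878.49 + 18803.38 = 481681.87

Total landed cost: GBP 481681.87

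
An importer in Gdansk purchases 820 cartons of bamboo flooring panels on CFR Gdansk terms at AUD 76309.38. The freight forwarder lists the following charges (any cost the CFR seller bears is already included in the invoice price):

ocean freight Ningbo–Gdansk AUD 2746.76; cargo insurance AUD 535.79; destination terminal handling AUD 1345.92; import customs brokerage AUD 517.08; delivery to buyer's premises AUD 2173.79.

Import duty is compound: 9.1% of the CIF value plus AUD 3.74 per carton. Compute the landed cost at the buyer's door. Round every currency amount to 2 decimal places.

Total landed cost: AUD 90941.67

CFR: the seller pays costs through ocean freight to the destination port, but not insurance.
Already in the invoice (seller's account under CFR): freight — exclude.
CIF value = CFR price + insurance = 76309.38 + 535.79 = 76845.17
Ad valorem component: 76845.17 × 9.1% = 6992.91
Specific component: 820 × 3.74 = 3066.80
Import duty = 6992.91 + 3066.80 = 10059.71
Buyer bears: insurance 535.79 + destination terminal 1345.92 + brokerage 517.08 + delivery 2173.79 + duty 10059.71 = 14632.29
Landed cost = invoice 76309.38 + 14632.29 = 90941.67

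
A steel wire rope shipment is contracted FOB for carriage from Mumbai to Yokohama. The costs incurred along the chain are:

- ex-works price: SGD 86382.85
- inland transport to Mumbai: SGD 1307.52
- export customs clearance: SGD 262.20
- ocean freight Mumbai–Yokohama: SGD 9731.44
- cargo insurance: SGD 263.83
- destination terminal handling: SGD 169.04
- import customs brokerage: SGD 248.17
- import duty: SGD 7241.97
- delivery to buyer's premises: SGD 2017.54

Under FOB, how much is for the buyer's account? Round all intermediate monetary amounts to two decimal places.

Buyer's account: SGD 19671.99

FOB: the seller bears costs until goods are on board at the origin port; the buyer bears freight, insurance and all costs thereafter.
Seller's account: goods 86382.85 + inland to port 1307.52 + export clearance 262.20 = 87952.57
Buyer's account: freight 9731.44 + insurance 263.83 + destination terminal 169.04 + brokerage 248.17 + duty 7241.97 + delivery 2017.54 = 19671.99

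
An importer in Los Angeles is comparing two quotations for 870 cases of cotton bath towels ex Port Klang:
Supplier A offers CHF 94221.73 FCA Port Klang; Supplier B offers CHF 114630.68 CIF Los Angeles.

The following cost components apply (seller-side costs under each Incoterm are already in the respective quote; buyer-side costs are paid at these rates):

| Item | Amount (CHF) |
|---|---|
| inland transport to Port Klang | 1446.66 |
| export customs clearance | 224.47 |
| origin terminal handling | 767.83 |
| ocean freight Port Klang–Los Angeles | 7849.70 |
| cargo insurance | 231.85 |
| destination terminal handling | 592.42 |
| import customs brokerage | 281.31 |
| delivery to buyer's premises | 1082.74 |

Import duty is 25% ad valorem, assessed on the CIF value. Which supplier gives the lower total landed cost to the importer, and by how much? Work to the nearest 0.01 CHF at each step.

Supplier A is cheaper by CHF 14449.46

Supplier A (FCA):
CIF value = FCA price + origin terminal + freight + insurance = 94221.73 + 767.83 + 7849.70 + 231.85 = 103071.11
Import duty = 103071.11 × 25% = 25767.78
Buyer bears (A): 767.83 + 7849.70 + 231.85 + 592.42 + 281.31 + 1082.74 = 10805.85
Landed cost (A) = invoice 94221.73 + 10805.85 + duty 25767.78 = 130795.36
Supplier B (CIF):
The CIF price already equals the CIF value: 114630.68
Import duty = 114630.68 × 25% = 28657.67
Buyer bears (B): 592.42 + 281.31 + 1082.74 = 1956.47
Landed cost (B) = invoice 114630.68 + 1956.47 + duty 28657.67 = 145244.82
Difference = |130795.36 − 145244.82| = 14449.46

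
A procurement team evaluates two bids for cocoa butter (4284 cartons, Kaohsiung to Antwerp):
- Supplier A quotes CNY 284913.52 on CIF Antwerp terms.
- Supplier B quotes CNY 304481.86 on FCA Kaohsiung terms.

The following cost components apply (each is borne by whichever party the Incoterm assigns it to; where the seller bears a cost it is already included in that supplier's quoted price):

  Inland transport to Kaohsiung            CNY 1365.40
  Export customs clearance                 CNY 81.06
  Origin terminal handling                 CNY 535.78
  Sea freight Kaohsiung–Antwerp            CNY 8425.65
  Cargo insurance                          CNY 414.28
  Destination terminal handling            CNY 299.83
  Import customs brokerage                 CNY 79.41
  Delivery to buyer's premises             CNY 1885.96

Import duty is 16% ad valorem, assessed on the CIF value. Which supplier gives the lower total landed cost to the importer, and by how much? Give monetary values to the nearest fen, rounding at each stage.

Supplier A (CIF):
The CIF price already equals the CIF value: 284913.52
Import duty = 284913.52 × 16% = 45586.16
Buyer bears (A): 299.83 + 79.41 + 1885.96 = 2265.20
Landed cost (A) = invoice 284913.52 + 2265.20 + duty 45586.16 = 332764.88
Supplier B (FCA):
CIF value = FCA price + origin terminal + freight + insurance = 304481.86 + 535.78 + 8425.65 + 414.28 = 313857.57
Import duty = 313857.57 × 16% = 50217.21
Buyer bears (B): 535.78 + 8425.65 + 414.28 + 299.83 + 79.41 + 1885.96 = 11640.91
Landed cost (B) = invoice 304481.86 + 11640.91 + duty 50217.21 = 366339.98
Difference = |332764.88 − 366339.98| = 33575.10

Supplier A is cheaper by CNY 33575.10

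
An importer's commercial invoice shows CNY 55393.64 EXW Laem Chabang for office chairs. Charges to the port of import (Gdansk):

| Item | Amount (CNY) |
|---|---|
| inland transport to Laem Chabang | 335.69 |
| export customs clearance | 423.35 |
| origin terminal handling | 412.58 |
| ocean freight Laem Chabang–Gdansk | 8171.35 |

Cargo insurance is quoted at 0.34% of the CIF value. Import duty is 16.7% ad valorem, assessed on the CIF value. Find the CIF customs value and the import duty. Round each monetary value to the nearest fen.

CIF value: CNY 64957.47; import duty: CNY 10847.90

Let C be the CIF value. C = EXW price + pre-shipment costs + freight + 0.34% × C
C − 0.34% × C = 55393.64 + 335.69 + 423.35 + 412.58 + 8171.35
0.9966 × C = 64736.61
C = 64736.61 / 0.9966 = 64957.47
Insurance premium = 0.34% × 64957.47 = 220.86
Import duty = 64957.47 × 16.7% = 10847.90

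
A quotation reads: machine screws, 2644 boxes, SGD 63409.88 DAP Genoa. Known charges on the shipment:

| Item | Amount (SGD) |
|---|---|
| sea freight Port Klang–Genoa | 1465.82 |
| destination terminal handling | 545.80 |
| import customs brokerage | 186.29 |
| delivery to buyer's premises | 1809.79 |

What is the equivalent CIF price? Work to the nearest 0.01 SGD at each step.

CIF price: SGD 61054.29

Not relevant to the conversion: freight — on the seller under both DAP and CIF; already in the DAP price and stays in the CIF price. brokerage — on the buyer under both terms; not part of either seller's price.
From DAP to CIF, the seller no longer bears: destination terminal, delivery.
CIF price = 63409.88 − 545.80 − 1809.79 = 61054.29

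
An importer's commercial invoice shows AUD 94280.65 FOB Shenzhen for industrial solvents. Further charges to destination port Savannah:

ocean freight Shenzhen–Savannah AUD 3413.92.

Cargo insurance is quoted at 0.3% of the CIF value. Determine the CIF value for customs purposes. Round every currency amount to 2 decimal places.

Let C be the CIF value. C = FOB price + freight + 0.3% × C
C − 0.3% × C = 94280.65 + 3413.92
0.997 × C = 97694.57
C = 97694.57 / 0.997 = 97988.54
Insurance premium = 0.3% × 97988.54 = 293.97

CIF value: AUD 97988.54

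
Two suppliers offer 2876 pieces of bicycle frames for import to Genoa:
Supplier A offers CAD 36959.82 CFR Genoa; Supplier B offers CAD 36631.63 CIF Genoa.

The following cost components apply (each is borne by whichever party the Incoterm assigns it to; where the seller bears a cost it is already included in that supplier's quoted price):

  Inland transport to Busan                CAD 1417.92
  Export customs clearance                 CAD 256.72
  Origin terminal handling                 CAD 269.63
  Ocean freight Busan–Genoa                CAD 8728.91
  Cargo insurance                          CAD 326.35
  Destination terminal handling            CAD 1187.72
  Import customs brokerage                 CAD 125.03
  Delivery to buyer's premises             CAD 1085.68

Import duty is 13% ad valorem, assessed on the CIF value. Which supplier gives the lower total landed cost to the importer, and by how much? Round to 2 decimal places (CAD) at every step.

Supplier A (CFR):
CIF value = CFR price + insurance = 36959.82 + 326.35 = 37286.17
Import duty = 37286.17 × 13% = 4847.20
Buyer bears (A): 326.35 + 1187.72 + 125.03 + 1085.68 = 2724.78
Landed cost (A) = invoice 36959.82 + 2724.78 + duty 4847.20 = 44531.80
Supplier B (CIF):
The CIF price already equals the CIF value: 36631.63
Import duty = 36631.63 × 13% = 4762.11
Buyer bears (B): 1187.72 + 125.03 + 1085.68 = 2398.43
Landed cost (B) = invoice 36631.63 + 2398.43 + duty 4762.11 = 43792.17
Difference = |44531.80 − 43792.17| = 739.63

Supplier B is cheaper by CAD 739.63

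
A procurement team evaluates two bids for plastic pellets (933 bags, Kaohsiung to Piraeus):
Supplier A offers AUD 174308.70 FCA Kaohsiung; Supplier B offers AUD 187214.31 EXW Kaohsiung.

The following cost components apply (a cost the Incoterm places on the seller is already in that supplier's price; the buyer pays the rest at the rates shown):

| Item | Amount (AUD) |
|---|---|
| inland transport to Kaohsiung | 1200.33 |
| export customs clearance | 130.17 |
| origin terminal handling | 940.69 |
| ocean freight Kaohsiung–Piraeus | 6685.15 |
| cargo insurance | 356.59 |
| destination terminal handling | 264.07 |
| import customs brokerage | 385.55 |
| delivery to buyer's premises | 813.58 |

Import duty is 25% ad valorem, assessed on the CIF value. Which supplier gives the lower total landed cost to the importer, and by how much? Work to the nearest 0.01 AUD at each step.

Supplier A is cheaper by AUD 17795.14

Supplier A (FCA):
CIF value = FCA price + origin terminal + freight + insurance = 174308.70 + 940.69 + 6685.15 + 356.59 = 182291.13
Import duty = 182291.13 × 25% = 45572.78
Buyer bears (A): 940.69 + 6685.15 + 356.59 + 264.07 + 385.55 + 813.58 = 9445.63
Landed cost (A) = invoice 174308.70 + 9445.63 + duty 45572.78 = 229327.11
Supplier B (EXW):
CIF value = EXW price + inland to port + export clearance + origin terminal + freight + insurance = 187214.31 + 1200.33 + 130.17 + 940.69 + 6685.15 + 356.59 = 196527.24
Import duty = 196527.24 × 25% = 49131.81
Buyer bears (B): 1200.33 + 130.17 + 940.69 + 6685.15 + 356.59 + 264.07 + 385.55 + 813.58 = 10776.13
Landed cost (B) = invoice 187214.31 + 10776.13 + duty 49131.81 = 247122.25
Difference = |229327.11 − 247122.25| = 17795.14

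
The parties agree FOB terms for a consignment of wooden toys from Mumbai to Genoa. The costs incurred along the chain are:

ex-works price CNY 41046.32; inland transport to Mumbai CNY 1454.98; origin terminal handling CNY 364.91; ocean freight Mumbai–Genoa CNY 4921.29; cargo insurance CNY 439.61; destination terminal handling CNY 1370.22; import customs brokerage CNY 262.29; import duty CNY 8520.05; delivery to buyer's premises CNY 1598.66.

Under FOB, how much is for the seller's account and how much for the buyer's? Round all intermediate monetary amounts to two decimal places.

Seller: CNY 42866.21; buyer: CNY 17112.12

FOB: the seller bears costs until goods are on board at the origin port; the buyer bears freight, insurance and all costs thereafter.
Seller's account: goods 41046.32 + inland to port 1454.98 + origin terminal 364.91 = 42866.21
Buyer's account: freight 4921.29 + insurance 439.61 + destination terminal 1370.22 + brokerage 262.29 + duty 8520.05 + delivery 1598.66 = 17112.12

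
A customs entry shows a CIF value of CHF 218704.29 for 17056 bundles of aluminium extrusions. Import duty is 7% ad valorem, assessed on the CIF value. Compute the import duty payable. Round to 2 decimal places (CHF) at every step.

Import duty = 218704.29 × 7% = 15309.30

Import duty: CHF 15309.30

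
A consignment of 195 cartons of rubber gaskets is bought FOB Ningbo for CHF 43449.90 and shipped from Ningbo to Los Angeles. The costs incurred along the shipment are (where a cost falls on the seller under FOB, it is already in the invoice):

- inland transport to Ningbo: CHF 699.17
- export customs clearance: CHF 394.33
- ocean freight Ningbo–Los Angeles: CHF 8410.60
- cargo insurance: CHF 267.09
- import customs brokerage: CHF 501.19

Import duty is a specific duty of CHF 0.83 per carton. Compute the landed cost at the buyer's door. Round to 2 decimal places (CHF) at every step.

FOB: the seller bears costs until goods are on board at the origin port; the buyer bears freight, insurance and all costs thereafter.
Already in the invoice (seller's account under FOB): inland to port, export clearance — exclude.
CIF value = FOB price + freight + insurance = 43449.90 + 8410.60 + 267.09 = 52127.59
Import duty = 195 × 0.83 = 161.85
Buyer bears: freight 8410.60 + insurance 267.09 + brokerage 501.19 + duty 161.85 = 9340.73
Landed cost = invoice 43449.90 + 9340.73 = 52790.63

Total landed cost: CHF 52790.63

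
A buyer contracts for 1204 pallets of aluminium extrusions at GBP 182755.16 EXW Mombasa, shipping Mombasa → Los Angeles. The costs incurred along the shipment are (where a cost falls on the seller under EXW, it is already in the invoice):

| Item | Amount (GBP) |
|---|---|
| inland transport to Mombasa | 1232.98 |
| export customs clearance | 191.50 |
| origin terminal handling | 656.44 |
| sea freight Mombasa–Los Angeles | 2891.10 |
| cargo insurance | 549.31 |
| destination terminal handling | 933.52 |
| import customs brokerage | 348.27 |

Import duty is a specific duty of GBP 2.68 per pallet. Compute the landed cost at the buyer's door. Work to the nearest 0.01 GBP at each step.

Total landed cost: GBP 192785.00

EXW: the seller makes goods available at their premises; the buyer bears all onward costs.
CIF value = EXW price + inland to port + export clearance + origin terminal + freight + insurance = 182755.16 + 1232.98 + 191.50 + 656.44 + 2891.10 + 549.31 = 188276.49
Import duty = 1204 × 2.68 = 3226.72
Buyer bears: inland to port 1232.98 + export clearance 191.50 + origin terminal 656.44 + freight 2891.10 + insurance 549.31 + destination terminal 933.52 + brokerage 348.27 + duty 3226.72 = 10029.84
Landed cost = invoice 182755.16 + 10029.84 = 192785.00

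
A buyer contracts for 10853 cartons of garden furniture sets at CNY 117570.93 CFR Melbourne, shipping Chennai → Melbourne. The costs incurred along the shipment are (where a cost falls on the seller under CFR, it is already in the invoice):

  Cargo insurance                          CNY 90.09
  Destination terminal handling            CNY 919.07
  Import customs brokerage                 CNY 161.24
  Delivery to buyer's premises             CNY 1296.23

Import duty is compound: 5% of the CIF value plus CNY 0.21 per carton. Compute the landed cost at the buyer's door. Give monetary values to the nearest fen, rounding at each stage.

Total landed cost: CNY 128199.74

CFR: the seller pays costs through ocean freight to the destination port, but not insurance.
CIF value = CFR price + insurance = 117570.93 + 90.09 = 117661.02
Ad valorem component: 117661.02 × 5% = 5883.05
Specific component: 10853 × 0.21 = 2279.13
Import duty = 5883.05 + 2279.13 = 8162.18
Buyer bears: insurance 90.09 + destination terminal 919.07 + brokerage 161.24 + delivery 1296.23 + duty 8162.18 = 10628.81
Landed cost = invoice 117570.93 + 10628.81 = 128199.74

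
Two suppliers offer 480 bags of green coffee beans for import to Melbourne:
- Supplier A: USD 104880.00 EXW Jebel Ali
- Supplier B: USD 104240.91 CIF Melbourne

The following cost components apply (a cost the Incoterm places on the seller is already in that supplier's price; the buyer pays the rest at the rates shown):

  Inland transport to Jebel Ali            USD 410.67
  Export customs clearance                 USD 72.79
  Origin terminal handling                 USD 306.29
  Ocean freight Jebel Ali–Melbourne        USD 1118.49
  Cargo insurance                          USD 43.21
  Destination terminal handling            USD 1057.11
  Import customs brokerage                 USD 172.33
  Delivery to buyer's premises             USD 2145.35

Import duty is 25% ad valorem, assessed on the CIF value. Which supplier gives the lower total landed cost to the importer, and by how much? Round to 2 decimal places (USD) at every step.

Supplier B is cheaper by USD 3238.17

Supplier A (EXW):
CIF value = EXW price + inland to port + export clearance + origin terminal + freight + insurance = 104880.00 + 410.67 + 72.79 + 306.29 + 1118.49 + 43.21 = 106831.45
Import duty = 106831.45 × 25% = 26707.86
Buyer bears (A): 410.67 + 72.79 + 306.29 + 1118.49 + 43.21 + 1057.11 + 172.33 + 2145.35 = 5326.24
Landed cost (A) = invoice 104880.00 + 5326.24 + duty 26707.86 = 136914.10
Supplier B (CIF):
The CIF price already equals the CIF value: 104240.91
Import duty = 104240.91 × 25% = 26060.23
Buyer bears (B): 1057.11 + 172.33 + 2145.35 = 3374.79
Landed cost (B) = invoice 104240.91 + 3374.79 + duty 26060.23 = 133675.93
Difference = |136914.10 − 133675.93| = 3238.17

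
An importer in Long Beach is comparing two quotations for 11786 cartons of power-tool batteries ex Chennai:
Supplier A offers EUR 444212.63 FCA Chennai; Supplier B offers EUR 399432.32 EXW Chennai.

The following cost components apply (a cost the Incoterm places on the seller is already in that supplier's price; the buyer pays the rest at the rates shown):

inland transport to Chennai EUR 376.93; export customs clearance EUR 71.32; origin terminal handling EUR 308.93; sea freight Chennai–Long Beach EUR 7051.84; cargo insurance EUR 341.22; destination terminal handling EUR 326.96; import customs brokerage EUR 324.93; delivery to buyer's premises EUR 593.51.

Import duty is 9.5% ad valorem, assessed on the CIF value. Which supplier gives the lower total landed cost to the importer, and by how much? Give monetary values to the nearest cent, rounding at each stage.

Supplier B is cheaper by EUR 48543.61

Supplier A (FCA):
CIF value = FCA price + origin terminal + freight + insurance = 444212.63 + 308.93 + 7051.84 + 341.22 = 451914.62
Import duty = 451914.62 × 9.5% = 42931.89
Buyer bears (A): 308.93 + 7051.84 + 341.22 + 326.96 + 324.93 + 593.51 = 8947.39
Landed cost (A) = invoice 444212.63 + 8947.39 + duty 42931.89 = 496091.91
Supplier B (EXW):
CIF value = EXW price + inland to port + export clearance + origin terminal + freight + insurance = 399432.32 + 376.93 + 71.32 + 308.93 + 7051.84 + 341.22 = 407582.56
Import duty = 407582.56 × 9.5% = 38720.34
Buyer bears (B): 376.93 + 71.32 + 308.93 + 7051.84 + 341.22 + 326.96 + 324.93 + 593.51 = 9395.64
Landed cost (B) = invoice 399432.32 + 9395.64 + duty 38720.34 = 447548.30
Difference = |496091.91 − 447548.30| = 48543.61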